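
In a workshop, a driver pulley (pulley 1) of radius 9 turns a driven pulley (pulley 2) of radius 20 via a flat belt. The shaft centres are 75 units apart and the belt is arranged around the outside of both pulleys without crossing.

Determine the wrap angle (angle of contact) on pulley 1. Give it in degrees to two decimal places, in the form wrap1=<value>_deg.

wrap1=163.13_deg

open belt: β = asin((r2−r1)/C) = asin(11/75) = 8.4338°
wrap1 = π − 2β = 163.1324°
wrap2 = π + 2β = 196.8676°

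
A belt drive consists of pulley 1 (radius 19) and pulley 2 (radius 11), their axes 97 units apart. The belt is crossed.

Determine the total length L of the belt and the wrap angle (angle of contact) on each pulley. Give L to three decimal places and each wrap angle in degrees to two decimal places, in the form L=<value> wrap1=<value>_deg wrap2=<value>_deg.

L=297.602 wrap1=216.03_deg wrap2=216.03_deg

crossed belt: β = asin((r1+r2)/C) = asin(30/97) = 18.0157°
wrap1 = wrap2 = π + 2β = 216.0315°
tangent length = C·cosβ = 92.2442
L = (r1+r2)·wrap + 2·C·cosβ = 30·3.7705 + 2·92.2442 = 297.6023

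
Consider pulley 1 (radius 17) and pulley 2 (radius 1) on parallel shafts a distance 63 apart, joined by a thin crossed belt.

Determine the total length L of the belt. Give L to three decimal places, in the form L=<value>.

crossed belt: β = asin((r1+r2)/C) = asin(18/63) = 16.6015°
wrap1 = wrap2 = π + 2β = 213.2031°
tangent length = C·cosβ = 60.3738
L = (r1+r2)·wrap + 2·C·cosβ = 18·3.7211 + 2·60.3738 = 187.7274

L=187.727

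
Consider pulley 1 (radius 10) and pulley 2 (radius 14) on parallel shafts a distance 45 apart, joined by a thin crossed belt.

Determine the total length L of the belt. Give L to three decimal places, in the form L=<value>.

L=178.531

crossed belt: β = asin((r1+r2)/C) = asin(24/45) = 32.2310°
wrap1 = wrap2 = π + 2β = 244.4619°
tangent length = C·cosβ = 38.0657
L = (r1+r2)·wrap + 2·C·cosβ = 24·4.2667 + 2·38.0657 = 178.5314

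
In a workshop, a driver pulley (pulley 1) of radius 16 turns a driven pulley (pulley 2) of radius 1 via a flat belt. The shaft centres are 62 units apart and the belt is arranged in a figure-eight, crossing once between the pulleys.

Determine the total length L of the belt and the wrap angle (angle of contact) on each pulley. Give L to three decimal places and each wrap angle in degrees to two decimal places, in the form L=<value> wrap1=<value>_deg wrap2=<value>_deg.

L=182.098 wrap1=211.83_deg wrap2=211.83_deg

crossed belt: β = asin((r1+r2)/C) = asin(17/62) = 15.9140°
wrap1 = wrap2 = π + 2β = 211.8279°
tangent length = C·cosβ = 59.6238
L = (r1+r2)·wrap + 2·C·cosβ = 17·3.6971 + 2·59.6238 = 182.0983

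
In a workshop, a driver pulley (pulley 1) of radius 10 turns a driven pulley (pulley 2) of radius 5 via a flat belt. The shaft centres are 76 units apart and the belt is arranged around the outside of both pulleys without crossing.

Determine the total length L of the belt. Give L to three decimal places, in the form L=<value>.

open belt: β = asin((r2−r1)/C) = asin(-5/76) = -3.7722°
wrap1 = π − 2β = 187.5444°
wrap2 = π + 2β = 172.4556°
tangent length = C·cosβ = 75.8353
L = r1·wrap1 + r2·wrap2 + 2·C·cosβ = 10·3.2733 + 5·3.0099 + 2·75.8353 = 199.4530

L=199.453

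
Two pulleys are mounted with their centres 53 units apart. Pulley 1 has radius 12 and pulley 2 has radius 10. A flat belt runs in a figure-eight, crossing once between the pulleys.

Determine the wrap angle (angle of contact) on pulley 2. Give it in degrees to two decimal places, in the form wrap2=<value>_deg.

wrap2=229.05_deg

crossed belt: β = asin((r1+r2)/C) = asin(22/53) = 24.5253°
wrap1 = wrap2 = π + 2β = 229.0505°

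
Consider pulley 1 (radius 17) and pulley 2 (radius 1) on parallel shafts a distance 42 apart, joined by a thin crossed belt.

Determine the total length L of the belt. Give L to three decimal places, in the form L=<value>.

L=148.388

crossed belt: β = asin((r1+r2)/C) = asin(18/42) = 25.3769°
wrap1 = wrap2 = π + 2β = 230.7539°
tangent length = C·cosβ = 37.9473
L = (r1+r2)·wrap + 2·C·cosβ = 18·4.0274 + 2·37.9473 = 148.3881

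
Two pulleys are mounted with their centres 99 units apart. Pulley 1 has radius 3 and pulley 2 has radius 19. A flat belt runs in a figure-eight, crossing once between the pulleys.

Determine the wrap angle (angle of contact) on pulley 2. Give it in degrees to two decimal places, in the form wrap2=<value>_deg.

crossed belt: β = asin((r1+r2)/C) = asin(22/99) = 12.8396°
wrap1 = wrap2 = π + 2β = 205.6792°

wrap2=205.68_deg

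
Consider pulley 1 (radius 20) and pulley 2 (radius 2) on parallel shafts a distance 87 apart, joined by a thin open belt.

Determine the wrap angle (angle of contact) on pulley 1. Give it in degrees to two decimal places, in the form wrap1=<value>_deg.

open belt: β = asin((r2−r1)/C) = asin(-18/87) = -11.9405°
wrap1 = π − 2β = 203.8811°
wrap2 = π + 2β = 156.1189°

wrap1=203.88_deg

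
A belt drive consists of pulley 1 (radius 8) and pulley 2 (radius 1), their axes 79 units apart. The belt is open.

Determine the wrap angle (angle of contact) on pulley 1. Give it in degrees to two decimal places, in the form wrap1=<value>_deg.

open belt: β = asin((r2−r1)/C) = asin(-7/79) = -5.0835°
wrap1 = π − 2β = 190.1670°
wrap2 = π + 2β = 169.8330°

wrap1=190.17_deg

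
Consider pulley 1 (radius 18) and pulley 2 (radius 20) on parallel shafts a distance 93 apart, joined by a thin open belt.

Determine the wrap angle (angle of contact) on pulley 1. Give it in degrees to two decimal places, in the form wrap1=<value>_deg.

wrap1=177.54_deg

open belt: β = asin((r2−r1)/C) = asin(2/93) = 1.2323°
wrap1 = π − 2β = 177.5355°
wrap2 = π + 2β = 182.4645°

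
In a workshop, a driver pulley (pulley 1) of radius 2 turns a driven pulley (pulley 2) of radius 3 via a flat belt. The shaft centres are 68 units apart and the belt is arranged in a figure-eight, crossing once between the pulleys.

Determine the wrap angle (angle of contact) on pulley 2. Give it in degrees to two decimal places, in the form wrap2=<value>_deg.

wrap2=188.43_deg

crossed belt: β = asin((r1+r2)/C) = asin(5/68) = 4.2167°
wrap1 = wrap2 = π + 2β = 188.4335°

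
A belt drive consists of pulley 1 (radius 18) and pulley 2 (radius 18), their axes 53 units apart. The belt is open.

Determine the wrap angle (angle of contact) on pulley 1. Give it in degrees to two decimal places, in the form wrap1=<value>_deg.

wrap1=180.00_deg

open belt: β = asin((r2−r1)/C) = asin(0/53) = 0.0000°
wrap1 = π − 2β = 180.0000°
wrap2 = π + 2β = 180.0000°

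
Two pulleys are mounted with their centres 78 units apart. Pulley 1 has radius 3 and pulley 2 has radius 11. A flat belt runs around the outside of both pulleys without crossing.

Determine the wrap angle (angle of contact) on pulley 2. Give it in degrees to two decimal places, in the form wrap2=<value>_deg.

wrap2=191.77_deg

open belt: β = asin((r2−r1)/C) = asin(8/78) = 5.8868°
wrap1 = π − 2β = 168.2263°
wrap2 = π + 2β = 191.7737°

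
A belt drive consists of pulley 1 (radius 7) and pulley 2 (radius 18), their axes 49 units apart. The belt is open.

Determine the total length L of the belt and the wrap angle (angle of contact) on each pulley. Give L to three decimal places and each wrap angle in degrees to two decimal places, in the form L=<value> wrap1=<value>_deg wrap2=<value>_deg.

L=179.020 wrap1=154.05_deg wrap2=205.95_deg

open belt: β = asin((r2−r1)/C) = asin(11/49) = 12.9729°
wrap1 = π − 2β = 154.0542°
wrap2 = π + 2β = 205.9458°
tangent length = C·cosβ = 47.7493
L = r1·wrap1 + r2·wrap2 + 2·C·cosβ = 7·2.6888 + 18·3.5944 + 2·47.7493 = 179.0197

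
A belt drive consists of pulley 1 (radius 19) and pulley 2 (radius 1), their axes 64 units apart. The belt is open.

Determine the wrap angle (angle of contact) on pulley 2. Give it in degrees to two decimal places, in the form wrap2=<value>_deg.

open belt: β = asin((r2−r1)/C) = asin(-18/64) = -16.3348°
wrap1 = π − 2β = 212.6696°
wrap2 = π + 2β = 147.3304°

wrap2=147.33_deg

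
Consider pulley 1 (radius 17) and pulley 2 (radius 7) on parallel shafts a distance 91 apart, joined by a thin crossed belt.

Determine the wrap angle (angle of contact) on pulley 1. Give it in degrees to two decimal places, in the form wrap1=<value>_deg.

crossed belt: β = asin((r1+r2)/C) = asin(24/91) = 15.2919°
wrap1 = wrap2 = π + 2β = 210.5837°

wrap1=210.58_deg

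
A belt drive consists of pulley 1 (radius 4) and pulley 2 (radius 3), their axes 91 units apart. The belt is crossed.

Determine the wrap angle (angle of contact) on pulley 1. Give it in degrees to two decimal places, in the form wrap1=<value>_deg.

crossed belt: β = asin((r1+r2)/C) = asin(7/91) = 4.4117°
wrap1 = wrap2 = π + 2β = 188.8235°

wrap1=188.82_deg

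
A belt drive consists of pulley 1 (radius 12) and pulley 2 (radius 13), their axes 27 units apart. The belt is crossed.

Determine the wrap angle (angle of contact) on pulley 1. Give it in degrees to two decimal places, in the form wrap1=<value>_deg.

crossed belt: β = asin((r1+r2)/C) = asin(25/27) = 67.8084°
wrap1 = wrap2 = π + 2β = 315.6168°

wrap1=315.62_deg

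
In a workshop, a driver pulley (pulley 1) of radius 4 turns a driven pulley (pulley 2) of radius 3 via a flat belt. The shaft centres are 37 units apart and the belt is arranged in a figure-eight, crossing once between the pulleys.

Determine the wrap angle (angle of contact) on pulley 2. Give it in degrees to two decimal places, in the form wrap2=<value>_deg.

crossed belt: β = asin((r1+r2)/C) = asin(7/37) = 10.9055°
wrap1 = wrap2 = π + 2β = 201.8109°

wrap2=201.81_deg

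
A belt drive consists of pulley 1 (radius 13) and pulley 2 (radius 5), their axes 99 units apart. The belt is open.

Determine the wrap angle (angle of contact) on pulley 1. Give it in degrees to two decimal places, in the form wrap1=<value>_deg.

open belt: β = asin((r2−r1)/C) = asin(-8/99) = -4.6350°
wrap1 = π − 2β = 189.2700°
wrap2 = π + 2β = 170.7300°

wrap1=189.27_deg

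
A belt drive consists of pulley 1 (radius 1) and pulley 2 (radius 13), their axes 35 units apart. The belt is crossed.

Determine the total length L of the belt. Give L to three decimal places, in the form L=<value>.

L=119.661

crossed belt: β = asin((r1+r2)/C) = asin(14/35) = 23.5782°
wrap1 = wrap2 = π + 2β = 227.1564°
tangent length = C·cosβ = 32.0780
L = (r1+r2)·wrap + 2·C·cosβ = 14·3.9646 + 2·32.0780 = 119.6608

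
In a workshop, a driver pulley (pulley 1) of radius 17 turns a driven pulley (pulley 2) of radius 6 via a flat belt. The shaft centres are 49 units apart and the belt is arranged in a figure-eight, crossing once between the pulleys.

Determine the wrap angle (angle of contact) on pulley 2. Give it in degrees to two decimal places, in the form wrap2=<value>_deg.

crossed belt: β = asin((r1+r2)/C) = asin(23/49) = 27.9946°
wrap1 = wrap2 = π + 2β = 235.9891°

wrap2=235.99_deg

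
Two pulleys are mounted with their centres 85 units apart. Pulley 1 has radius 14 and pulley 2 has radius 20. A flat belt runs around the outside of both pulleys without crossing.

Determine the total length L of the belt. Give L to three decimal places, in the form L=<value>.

open belt: β = asin((r2−r1)/C) = asin(6/85) = 4.0478°
wrap1 = π − 2β = 171.9045°
wrap2 = π + 2β = 188.0955°
tangent length = C·cosβ = 84.7880
L = r1·wrap1 + r2·wrap2 + 2·C·cosβ = 14·3.0003 + 20·3.2829 + 2·84.7880 = 277.2379

L=277.238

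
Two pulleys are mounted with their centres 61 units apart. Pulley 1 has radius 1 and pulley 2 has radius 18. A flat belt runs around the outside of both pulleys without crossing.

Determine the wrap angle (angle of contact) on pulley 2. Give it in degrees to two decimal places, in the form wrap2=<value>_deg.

wrap2=212.36_deg

open belt: β = asin((r2−r1)/C) = asin(17/61) = 16.1819°
wrap1 = π − 2β = 147.6361°
wrap2 = π + 2β = 212.3639°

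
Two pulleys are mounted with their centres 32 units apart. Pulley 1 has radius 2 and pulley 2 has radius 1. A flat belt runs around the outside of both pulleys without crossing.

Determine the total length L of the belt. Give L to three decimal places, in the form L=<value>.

L=73.456

open belt: β = asin((r2−r1)/C) = asin(-1/32) = -1.7908°
wrap1 = π − 2β = 183.5816°
wrap2 = π + 2β = 176.4184°
tangent length = C·cosβ = 31.9844
L = r1·wrap1 + r2·wrap2 + 2·C·cosβ = 2·3.2041 + 1·3.0791 + 2·31.9844 = 73.4560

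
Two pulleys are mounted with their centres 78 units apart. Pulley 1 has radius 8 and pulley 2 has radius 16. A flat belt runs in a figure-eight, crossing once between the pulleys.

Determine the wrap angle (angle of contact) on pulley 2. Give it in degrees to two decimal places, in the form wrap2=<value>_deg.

wrap2=215.84_deg

crossed belt: β = asin((r1+r2)/C) = asin(24/78) = 17.9202°
wrap1 = wrap2 = π + 2β = 215.8404°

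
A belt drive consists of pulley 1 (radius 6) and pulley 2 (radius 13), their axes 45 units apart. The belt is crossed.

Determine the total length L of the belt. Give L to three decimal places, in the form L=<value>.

L=157.839

crossed belt: β = asin((r1+r2)/C) = asin(19/45) = 24.9750°
wrap1 = wrap2 = π + 2β = 229.9499°
tangent length = C·cosβ = 40.7922
L = (r1+r2)·wrap + 2·C·cosβ = 19·4.0134 + 2·40.7922 = 157.8386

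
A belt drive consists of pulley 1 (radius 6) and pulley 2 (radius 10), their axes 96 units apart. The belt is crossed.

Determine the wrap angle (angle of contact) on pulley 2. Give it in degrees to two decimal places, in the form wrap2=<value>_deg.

crossed belt: β = asin((r1+r2)/C) = asin(16/96) = 9.5941°
wrap1 = wrap2 = π + 2β = 199.1881°

wrap2=199.19_deg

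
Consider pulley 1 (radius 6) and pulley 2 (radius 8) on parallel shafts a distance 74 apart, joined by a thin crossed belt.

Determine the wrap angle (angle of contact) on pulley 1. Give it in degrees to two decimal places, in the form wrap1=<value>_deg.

wrap1=201.81_deg

crossed belt: β = asin((r1+r2)/C) = asin(14/74) = 10.9055°
wrap1 = wrap2 = π + 2β = 201.8109°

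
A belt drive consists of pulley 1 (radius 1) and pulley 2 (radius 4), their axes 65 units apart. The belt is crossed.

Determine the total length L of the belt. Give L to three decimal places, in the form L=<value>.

crossed belt: β = asin((r1+r2)/C) = asin(5/65) = 4.4117°
wrap1 = wrap2 = π + 2β = 188.8235°
tangent length = C·cosβ = 64.8074
L = (r1+r2)·wrap + 2·C·cosβ = 5·3.2956 + 2·64.8074 = 146.0928

L=146.093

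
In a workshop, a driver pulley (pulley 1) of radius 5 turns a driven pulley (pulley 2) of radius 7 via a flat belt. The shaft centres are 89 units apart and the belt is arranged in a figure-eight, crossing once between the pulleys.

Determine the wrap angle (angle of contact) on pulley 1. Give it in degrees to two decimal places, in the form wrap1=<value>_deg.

crossed belt: β = asin((r1+r2)/C) = asin(12/89) = 7.7489°
wrap1 = wrap2 = π + 2β = 195.4977°

wrap1=195.50_deg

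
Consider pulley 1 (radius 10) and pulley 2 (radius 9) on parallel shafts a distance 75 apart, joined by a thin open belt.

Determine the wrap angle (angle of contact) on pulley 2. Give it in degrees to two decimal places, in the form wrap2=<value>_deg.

wrap2=178.47_deg

open belt: β = asin((r2−r1)/C) = asin(-1/75) = -0.7640°
wrap1 = π − 2β = 181.5279°
wrap2 = π + 2β = 178.4721°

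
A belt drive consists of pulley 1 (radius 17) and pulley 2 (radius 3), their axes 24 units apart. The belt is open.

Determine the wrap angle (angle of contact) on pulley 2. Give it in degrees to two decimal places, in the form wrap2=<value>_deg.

wrap2=108.63_deg

open belt: β = asin((r2−r1)/C) = asin(-14/24) = -35.6853°
wrap1 = π − 2β = 251.3707°
wrap2 = π + 2β = 108.6293°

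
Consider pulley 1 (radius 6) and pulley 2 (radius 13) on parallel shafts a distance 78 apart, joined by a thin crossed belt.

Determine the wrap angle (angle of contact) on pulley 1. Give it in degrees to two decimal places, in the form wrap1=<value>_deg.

wrap1=208.20_deg

crossed belt: β = asin((r1+r2)/C) = asin(19/78) = 14.0985°
wrap1 = wrap2 = π + 2β = 208.1970°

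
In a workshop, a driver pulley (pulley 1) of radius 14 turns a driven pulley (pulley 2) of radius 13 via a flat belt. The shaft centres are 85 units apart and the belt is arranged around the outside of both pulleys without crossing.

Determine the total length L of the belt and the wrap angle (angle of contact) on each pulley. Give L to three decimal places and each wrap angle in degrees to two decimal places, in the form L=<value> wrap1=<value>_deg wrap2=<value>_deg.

open belt: β = asin((r2−r1)/C) = asin(-1/85) = -0.6741°
wrap1 = π − 2β = 181.3482°
wrap2 = π + 2β = 178.6518°
tangent length = C·cosβ = 84.9941
L = r1·wrap1 + r2·wrap2 + 2·C·cosβ = 14·3.1651 + 13·3.1181 + 2·84.9941 = 254.8348

L=254.835 wrap1=181.35_deg wrap2=178.65_deg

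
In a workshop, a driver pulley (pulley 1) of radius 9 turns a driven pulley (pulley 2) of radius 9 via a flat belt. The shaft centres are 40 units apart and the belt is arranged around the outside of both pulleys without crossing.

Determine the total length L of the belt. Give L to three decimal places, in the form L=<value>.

L=136.549

open belt: β = asin((r2−r1)/C) = asin(0/40) = 0.0000°
wrap1 = π − 2β = 180.0000°
wrap2 = π + 2β = 180.0000°
tangent length = C·cosβ = 40.0000
L = r1·wrap1 + r2·wrap2 + 2·C·cosβ = 9·3.1416 + 9·3.1416 + 2·40.0000 = 136.5487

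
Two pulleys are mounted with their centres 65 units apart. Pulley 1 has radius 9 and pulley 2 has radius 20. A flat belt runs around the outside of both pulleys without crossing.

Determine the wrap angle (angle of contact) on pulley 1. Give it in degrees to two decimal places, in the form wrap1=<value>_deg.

open belt: β = asin((r2−r1)/C) = asin(11/65) = 9.7431°
wrap1 = π − 2β = 160.5138°
wrap2 = π + 2β = 199.4862°

wrap1=160.51_deg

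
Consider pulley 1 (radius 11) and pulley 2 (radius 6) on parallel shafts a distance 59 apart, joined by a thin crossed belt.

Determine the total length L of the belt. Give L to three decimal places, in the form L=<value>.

L=176.340

crossed belt: β = asin((r1+r2)/C) = asin(17/59) = 16.7464°
wrap1 = wrap2 = π + 2β = 213.4927°
tangent length = C·cosβ = 56.4978
L = (r1+r2)·wrap + 2·C·cosβ = 17·3.7262 + 2·56.4978 = 176.3401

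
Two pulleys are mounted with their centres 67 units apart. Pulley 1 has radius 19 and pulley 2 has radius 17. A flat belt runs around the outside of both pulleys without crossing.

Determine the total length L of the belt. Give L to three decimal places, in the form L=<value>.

L=247.157

open belt: β = asin((r2−r1)/C) = asin(-2/67) = -1.7106°
wrap1 = π − 2β = 183.4212°
wrap2 = π + 2β = 176.5788°
tangent length = C·cosβ = 66.9701
L = r1·wrap1 + r2·wrap2 + 2·C·cosβ = 19·3.2013 + 17·3.0819 + 2·66.9701 = 247.1570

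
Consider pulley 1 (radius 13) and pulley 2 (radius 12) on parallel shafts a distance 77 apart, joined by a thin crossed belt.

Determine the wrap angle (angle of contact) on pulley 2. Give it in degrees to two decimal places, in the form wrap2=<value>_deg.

wrap2=217.89_deg

crossed belt: β = asin((r1+r2)/C) = asin(25/77) = 18.9459°
wrap1 = wrap2 = π + 2β = 217.8918°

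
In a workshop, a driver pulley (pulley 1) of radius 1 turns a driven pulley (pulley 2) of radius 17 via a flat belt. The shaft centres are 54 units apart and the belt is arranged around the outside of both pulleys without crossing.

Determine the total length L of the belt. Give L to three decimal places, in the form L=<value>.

L=169.325

open belt: β = asin((r2−r1)/C) = asin(16/54) = 17.2353°
wrap1 = π − 2β = 145.5294°
wrap2 = π + 2β = 214.4706°
tangent length = C·cosβ = 51.5752
L = r1·wrap1 + r2·wrap2 + 2·C·cosβ = 1·2.5400 + 17·3.7432 + 2·51.5752 = 169.3250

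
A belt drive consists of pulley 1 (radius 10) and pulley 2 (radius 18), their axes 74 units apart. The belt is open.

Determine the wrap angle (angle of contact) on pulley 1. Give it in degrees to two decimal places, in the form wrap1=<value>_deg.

wrap1=167.59_deg

open belt: β = asin((r2−r1)/C) = asin(8/74) = 6.2063°
wrap1 = π − 2β = 167.5875°
wrap2 = π + 2β = 192.4125°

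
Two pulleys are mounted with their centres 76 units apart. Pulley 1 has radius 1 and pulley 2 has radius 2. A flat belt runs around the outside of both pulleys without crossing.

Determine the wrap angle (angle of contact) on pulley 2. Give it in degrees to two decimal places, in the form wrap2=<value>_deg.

open belt: β = asin((r2−r1)/C) = asin(1/76) = 0.7539°
wrap1 = π − 2β = 178.4922°
wrap2 = π + 2β = 181.5078°

wrap2=181.51_deg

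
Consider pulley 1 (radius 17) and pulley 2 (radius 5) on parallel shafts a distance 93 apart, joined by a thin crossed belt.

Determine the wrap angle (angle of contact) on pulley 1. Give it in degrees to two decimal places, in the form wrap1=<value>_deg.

crossed belt: β = asin((r1+r2)/C) = asin(22/93) = 13.6835°
wrap1 = wrap2 = π + 2β = 207.3671°

wrap1=207.37_deg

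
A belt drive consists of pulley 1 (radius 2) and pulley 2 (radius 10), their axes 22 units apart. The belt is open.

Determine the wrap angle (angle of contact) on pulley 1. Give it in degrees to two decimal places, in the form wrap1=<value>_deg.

open belt: β = asin((r2−r1)/C) = asin(8/22) = 21.3237°
wrap1 = π − 2β = 137.3526°
wrap2 = π + 2β = 222.6474°

wrap1=137.35_deg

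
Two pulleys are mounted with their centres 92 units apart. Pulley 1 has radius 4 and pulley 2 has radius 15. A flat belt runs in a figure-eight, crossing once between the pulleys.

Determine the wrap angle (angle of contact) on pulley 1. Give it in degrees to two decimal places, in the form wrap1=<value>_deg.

crossed belt: β = asin((r1+r2)/C) = asin(19/92) = 11.9186°
wrap1 = wrap2 = π + 2β = 203.8372°

wrap1=203.84_deg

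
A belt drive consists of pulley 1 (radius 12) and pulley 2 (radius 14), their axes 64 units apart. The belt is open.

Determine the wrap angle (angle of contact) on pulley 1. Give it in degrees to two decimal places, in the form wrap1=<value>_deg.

open belt: β = asin((r2−r1)/C) = asin(2/64) = 1.7908°
wrap1 = π − 2β = 176.4184°
wrap2 = π + 2β = 183.5816°

wrap1=176.42_deg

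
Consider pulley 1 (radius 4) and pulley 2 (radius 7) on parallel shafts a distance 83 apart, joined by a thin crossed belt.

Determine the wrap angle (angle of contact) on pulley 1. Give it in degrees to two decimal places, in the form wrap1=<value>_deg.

crossed belt: β = asin((r1+r2)/C) = asin(11/83) = 7.6158°
wrap1 = wrap2 = π + 2β = 195.2316°

wrap1=195.23_deg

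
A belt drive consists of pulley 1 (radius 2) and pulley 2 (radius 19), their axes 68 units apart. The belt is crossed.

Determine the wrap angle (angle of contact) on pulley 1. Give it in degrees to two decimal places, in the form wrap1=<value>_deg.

wrap1=215.98_deg

crossed belt: β = asin((r1+r2)/C) = asin(21/68) = 17.9883°
wrap1 = wrap2 = π + 2β = 215.9767°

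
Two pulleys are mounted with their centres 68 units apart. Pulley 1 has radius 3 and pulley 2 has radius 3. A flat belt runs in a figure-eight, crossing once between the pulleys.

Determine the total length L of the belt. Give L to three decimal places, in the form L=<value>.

L=155.379

crossed belt: β = asin((r1+r2)/C) = asin(6/68) = 5.0621°
wrap1 = wrap2 = π + 2β = 190.1242°
tangent length = C·cosβ = 67.7348
L = (r1+r2)·wrap + 2·C·cosβ = 6·3.3183 + 2·67.7348 = 155.3793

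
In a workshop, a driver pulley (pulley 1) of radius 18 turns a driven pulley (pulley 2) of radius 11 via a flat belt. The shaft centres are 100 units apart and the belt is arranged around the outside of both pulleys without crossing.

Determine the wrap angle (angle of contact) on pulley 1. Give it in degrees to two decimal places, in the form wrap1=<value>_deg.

wrap1=188.03_deg

open belt: β = asin((r2−r1)/C) = asin(-7/100) = -4.0140°
wrap1 = π − 2β = 188.0280°
wrap2 = π + 2β = 171.9720°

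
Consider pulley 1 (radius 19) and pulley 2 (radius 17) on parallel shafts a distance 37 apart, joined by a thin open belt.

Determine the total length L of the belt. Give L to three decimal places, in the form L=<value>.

L=187.205

open belt: β = asin((r2−r1)/C) = asin(-2/37) = -3.0986°
wrap1 = π − 2β = 186.1972°
wrap2 = π + 2β = 173.8028°
tangent length = C·cosβ = 36.9459
L = r1·wrap1 + r2·wrap2 + 2·C·cosβ = 19·3.2498 + 17·3.0334 + 2·36.9459 = 187.2055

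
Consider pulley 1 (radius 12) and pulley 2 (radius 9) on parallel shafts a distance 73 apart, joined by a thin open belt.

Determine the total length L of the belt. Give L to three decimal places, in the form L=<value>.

open belt: β = asin((r2−r1)/C) = asin(-3/73) = -2.3553°
wrap1 = π − 2β = 184.7106°
wrap2 = π + 2β = 175.2894°
tangent length = C·cosβ = 72.9383
L = r1·wrap1 + r2·wrap2 + 2·C·cosβ = 12·3.2238 + 9·3.0594 + 2·72.9383 = 212.0968

L=212.097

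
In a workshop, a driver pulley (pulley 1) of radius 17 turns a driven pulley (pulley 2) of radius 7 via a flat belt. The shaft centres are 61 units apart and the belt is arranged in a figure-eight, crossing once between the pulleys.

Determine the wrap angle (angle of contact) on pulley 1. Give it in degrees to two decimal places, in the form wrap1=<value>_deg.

wrap1=226.34_deg

crossed belt: β = asin((r1+r2)/C) = asin(24/61) = 23.1689°
wrap1 = wrap2 = π + 2β = 226.3378°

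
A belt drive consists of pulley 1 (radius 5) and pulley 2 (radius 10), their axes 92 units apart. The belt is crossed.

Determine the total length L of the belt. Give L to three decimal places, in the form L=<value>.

L=233.575

crossed belt: β = asin((r1+r2)/C) = asin(15/92) = 9.3836°
wrap1 = wrap2 = π + 2β = 198.7672°
tangent length = C·cosβ = 90.7689
L = (r1+r2)·wrap + 2·C·cosβ = 15·3.4691 + 2·90.7689 = 233.5750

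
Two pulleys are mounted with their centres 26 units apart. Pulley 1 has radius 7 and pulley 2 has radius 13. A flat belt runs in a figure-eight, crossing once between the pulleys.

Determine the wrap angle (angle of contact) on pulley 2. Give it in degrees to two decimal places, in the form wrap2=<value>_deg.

crossed belt: β = asin((r1+r2)/C) = asin(20/26) = 50.2849°
wrap1 = wrap2 = π + 2β = 280.5697°

wrap2=280.57_deg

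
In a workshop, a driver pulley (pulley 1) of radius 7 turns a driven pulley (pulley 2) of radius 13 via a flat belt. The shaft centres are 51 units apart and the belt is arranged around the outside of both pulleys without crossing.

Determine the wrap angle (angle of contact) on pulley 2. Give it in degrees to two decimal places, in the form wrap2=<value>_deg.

wrap2=193.51_deg

open belt: β = asin((r2−r1)/C) = asin(6/51) = 6.7563°
wrap1 = π − 2β = 166.4873°
wrap2 = π + 2β = 193.5127°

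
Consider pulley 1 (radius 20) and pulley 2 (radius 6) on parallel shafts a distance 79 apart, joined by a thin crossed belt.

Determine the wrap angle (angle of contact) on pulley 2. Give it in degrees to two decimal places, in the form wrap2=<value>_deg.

wrap2=218.43_deg

crossed belt: β = asin((r1+r2)/C) = asin(26/79) = 19.2150°
wrap1 = wrap2 = π + 2β = 218.4300°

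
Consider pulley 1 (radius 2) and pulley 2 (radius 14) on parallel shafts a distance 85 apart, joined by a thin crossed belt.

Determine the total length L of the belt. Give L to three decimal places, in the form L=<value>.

L=223.286

crossed belt: β = asin((r1+r2)/C) = asin(16/85) = 10.8498°
wrap1 = wrap2 = π + 2β = 201.6996°
tangent length = C·cosβ = 83.4805
L = (r1+r2)·wrap + 2·C·cosβ = 16·3.5203 + 2·83.4805 = 223.2862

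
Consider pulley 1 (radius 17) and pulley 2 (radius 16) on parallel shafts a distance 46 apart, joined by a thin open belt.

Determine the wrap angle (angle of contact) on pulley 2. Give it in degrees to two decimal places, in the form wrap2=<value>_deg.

wrap2=177.51_deg

open belt: β = asin((r2−r1)/C) = asin(-1/46) = -1.2457°
wrap1 = π − 2β = 182.4913°
wrap2 = π + 2β = 177.5087°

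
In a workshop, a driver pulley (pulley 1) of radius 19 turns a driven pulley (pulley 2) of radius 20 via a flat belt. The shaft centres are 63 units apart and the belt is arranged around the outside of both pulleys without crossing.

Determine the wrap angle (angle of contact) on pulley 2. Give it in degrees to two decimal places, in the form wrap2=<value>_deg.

wrap2=181.82_deg

open belt: β = asin((r2−r1)/C) = asin(1/63) = 0.9095°
wrap1 = π − 2β = 178.1810°
wrap2 = π + 2β = 181.8190°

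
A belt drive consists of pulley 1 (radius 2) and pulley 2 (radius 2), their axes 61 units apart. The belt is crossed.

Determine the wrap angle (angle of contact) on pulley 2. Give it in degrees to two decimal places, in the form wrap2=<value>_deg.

wrap2=187.52_deg

crossed belt: β = asin((r1+r2)/C) = asin(4/61) = 3.7598°
wrap1 = wrap2 = π + 2β = 187.5196°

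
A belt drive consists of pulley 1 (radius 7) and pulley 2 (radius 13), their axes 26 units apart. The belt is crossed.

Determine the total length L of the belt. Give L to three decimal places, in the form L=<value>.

crossed belt: β = asin((r1+r2)/C) = asin(20/26) = 50.2849°
wrap1 = wrap2 = π + 2β = 280.5697°
tangent length = C·cosβ = 16.6132
L = (r1+r2)·wrap + 2·C·cosβ = 20·4.8969 + 2·16.6132 = 131.1638

L=131.164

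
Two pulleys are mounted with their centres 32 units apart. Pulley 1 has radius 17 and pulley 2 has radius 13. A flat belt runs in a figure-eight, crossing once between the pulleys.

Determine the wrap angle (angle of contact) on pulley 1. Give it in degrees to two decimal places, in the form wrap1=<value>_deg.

wrap1=319.27_deg

crossed belt: β = asin((r1+r2)/C) = asin(30/32) = 69.6359°
wrap1 = wrap2 = π + 2β = 319.2717°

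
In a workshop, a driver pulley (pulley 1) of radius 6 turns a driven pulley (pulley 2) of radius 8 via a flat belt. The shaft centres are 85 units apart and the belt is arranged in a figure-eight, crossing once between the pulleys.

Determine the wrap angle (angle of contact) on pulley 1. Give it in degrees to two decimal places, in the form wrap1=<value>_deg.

wrap1=198.96_deg

crossed belt: β = asin((r1+r2)/C) = asin(14/85) = 9.4801°
wrap1 = wrap2 = π + 2β = 198.9603°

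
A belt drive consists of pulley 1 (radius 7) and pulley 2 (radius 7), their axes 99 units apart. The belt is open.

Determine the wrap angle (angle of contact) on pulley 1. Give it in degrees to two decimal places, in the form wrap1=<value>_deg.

wrap1=180.00_deg

open belt: β = asin((r2−r1)/C) = asin(0/99) = 0.0000°
wrap1 = π − 2β = 180.0000°
wrap2 = π + 2β = 180.0000°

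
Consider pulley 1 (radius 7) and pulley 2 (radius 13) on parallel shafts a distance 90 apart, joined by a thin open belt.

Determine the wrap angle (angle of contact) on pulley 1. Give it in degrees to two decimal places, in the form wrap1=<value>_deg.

open belt: β = asin((r2−r1)/C) = asin(6/90) = 3.8226°
wrap1 = π − 2β = 172.3549°
wrap2 = π + 2β = 187.6451°

wrap1=172.35_deg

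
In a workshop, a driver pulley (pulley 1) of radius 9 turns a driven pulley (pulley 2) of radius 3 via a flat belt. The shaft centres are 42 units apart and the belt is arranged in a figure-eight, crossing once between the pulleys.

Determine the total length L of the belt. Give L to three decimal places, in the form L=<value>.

crossed belt: β = asin((r1+r2)/C) = asin(12/42) = 16.6015°
wrap1 = wrap2 = π + 2β = 213.2031°
tangent length = C·cosβ = 40.2492
L = (r1+r2)·wrap + 2·C·cosβ = 12·3.7211 + 2·40.2492 = 125.1516

L=125.152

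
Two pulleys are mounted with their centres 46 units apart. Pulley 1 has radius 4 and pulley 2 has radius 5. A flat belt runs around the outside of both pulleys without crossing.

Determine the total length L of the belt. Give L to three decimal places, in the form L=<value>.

L=120.296

open belt: β = asin((r2−r1)/C) = asin(1/46) = 1.2457°
wrap1 = π − 2β = 177.5087°
wrap2 = π + 2β = 182.4913°
tangent length = C·cosβ = 45.9891
L = r1·wrap1 + r2·wrap2 + 2·C·cosβ = 4·3.0981 + 5·3.1851 + 2·45.9891 = 120.2961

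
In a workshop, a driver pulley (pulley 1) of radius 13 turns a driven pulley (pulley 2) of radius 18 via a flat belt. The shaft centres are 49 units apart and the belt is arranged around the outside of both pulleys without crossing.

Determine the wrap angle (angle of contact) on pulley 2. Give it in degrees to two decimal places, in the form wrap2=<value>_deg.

wrap2=191.71_deg

open belt: β = asin((r2−r1)/C) = asin(5/49) = 5.8567°
wrap1 = π − 2β = 168.2866°
wrap2 = π + 2β = 191.7134°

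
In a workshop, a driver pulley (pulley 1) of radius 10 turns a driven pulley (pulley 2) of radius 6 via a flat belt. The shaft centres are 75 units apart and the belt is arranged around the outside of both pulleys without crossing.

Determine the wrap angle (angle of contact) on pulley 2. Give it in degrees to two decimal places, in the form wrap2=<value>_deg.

wrap2=173.89_deg

open belt: β = asin((r2−r1)/C) = asin(-4/75) = -3.0572°
wrap1 = π − 2β = 186.1145°
wrap2 = π + 2β = 173.8855°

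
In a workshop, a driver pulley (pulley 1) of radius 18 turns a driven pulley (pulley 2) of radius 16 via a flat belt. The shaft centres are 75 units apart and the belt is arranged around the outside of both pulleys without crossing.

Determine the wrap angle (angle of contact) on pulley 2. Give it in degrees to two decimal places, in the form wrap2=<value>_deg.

open belt: β = asin((r2−r1)/C) = asin(-2/75) = -1.5281°
wrap1 = π − 2β = 183.0561°
wrap2 = π + 2β = 176.9439°

wrap2=176.94_deg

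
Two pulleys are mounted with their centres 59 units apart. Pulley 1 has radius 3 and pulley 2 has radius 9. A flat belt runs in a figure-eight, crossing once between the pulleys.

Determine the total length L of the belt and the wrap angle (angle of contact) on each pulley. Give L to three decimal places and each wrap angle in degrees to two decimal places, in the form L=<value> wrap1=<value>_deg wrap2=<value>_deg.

crossed belt: β = asin((r1+r2)/C) = asin(12/59) = 11.7353°
wrap1 = wrap2 = π + 2β = 203.4705°
tangent length = C·cosβ = 57.7668
L = (r1+r2)·wrap + 2·C·cosβ = 12·3.5512 + 2·57.7668 = 158.1483

L=158.148 wrap1=203.47_deg wrap2=203.47_deg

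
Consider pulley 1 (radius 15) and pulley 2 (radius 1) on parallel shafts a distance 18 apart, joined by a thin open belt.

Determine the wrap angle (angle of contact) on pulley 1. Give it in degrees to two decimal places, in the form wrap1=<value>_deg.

open belt: β = asin((r2−r1)/C) = asin(-14/18) = -51.0576°
wrap1 = π − 2β = 282.1151°
wrap2 = π + 2β = 77.8849°

wrap1=282.12_deg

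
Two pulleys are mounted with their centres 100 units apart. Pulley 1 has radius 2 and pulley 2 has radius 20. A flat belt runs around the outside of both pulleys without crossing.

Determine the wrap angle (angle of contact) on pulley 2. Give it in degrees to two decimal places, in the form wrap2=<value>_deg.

wrap2=200.74_deg

open belt: β = asin((r2−r1)/C) = asin(18/100) = 10.3698°
wrap1 = π − 2β = 159.2605°
wrap2 = π + 2β = 200.7395°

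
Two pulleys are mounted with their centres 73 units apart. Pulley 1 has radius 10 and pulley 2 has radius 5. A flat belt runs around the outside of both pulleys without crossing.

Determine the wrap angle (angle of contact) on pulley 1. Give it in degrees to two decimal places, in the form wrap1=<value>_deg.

open belt: β = asin((r2−r1)/C) = asin(-5/73) = -3.9274°
wrap1 = π − 2β = 187.8549°
wrap2 = π + 2β = 172.1451°

wrap1=187.85_deg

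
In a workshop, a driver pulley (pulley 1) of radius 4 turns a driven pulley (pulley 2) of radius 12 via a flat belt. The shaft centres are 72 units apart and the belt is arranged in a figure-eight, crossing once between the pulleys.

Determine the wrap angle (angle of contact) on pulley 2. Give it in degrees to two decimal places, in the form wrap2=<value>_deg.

wrap2=205.68_deg

crossed belt: β = asin((r1+r2)/C) = asin(16/72) = 12.8396°
wrap1 = wrap2 = π + 2β = 205.6792°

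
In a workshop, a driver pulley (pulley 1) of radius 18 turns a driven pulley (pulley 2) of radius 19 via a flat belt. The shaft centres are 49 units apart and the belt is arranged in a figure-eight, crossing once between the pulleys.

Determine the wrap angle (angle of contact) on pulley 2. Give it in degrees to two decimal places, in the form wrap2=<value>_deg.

wrap2=278.07_deg

crossed belt: β = asin((r1+r2)/C) = asin(37/49) = 49.0343°
wrap1 = wrap2 = π + 2β = 278.0686°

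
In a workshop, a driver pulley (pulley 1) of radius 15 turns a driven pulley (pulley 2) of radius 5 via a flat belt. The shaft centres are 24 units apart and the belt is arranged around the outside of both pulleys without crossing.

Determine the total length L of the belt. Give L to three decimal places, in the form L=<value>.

L=115.062

open belt: β = asin((r2−r1)/C) = asin(-10/24) = -24.6243°
wrap1 = π − 2β = 229.2486°
wrap2 = π + 2β = 130.7514°
tangent length = C·cosβ = 21.8174
L = r1·wrap1 + r2·wrap2 + 2·C·cosβ = 15·4.0011 + 5·2.2820 + 2·21.8174 = 115.0622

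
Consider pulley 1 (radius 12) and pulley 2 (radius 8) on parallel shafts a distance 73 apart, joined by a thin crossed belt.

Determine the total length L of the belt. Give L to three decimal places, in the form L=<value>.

crossed belt: β = asin((r1+r2)/C) = asin(20/73) = 15.9008°
wrap1 = wrap2 = π + 2β = 211.8016°
tangent length = C·cosβ = 70.2068
L = (r1+r2)·wrap + 2·C·cosβ = 20·3.6966 + 2·70.2068 = 214.3464

L=214.346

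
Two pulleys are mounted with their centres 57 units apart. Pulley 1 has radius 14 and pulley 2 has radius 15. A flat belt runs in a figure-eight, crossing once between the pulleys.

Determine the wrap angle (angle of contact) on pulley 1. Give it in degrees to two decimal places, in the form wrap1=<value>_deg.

crossed belt: β = asin((r1+r2)/C) = asin(29/57) = 30.5821°
wrap1 = wrap2 = π + 2β = 241.1641°

wrap1=241.16_deg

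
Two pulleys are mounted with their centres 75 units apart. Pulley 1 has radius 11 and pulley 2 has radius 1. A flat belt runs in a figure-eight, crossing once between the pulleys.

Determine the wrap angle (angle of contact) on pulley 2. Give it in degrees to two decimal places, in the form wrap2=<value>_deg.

crossed belt: β = asin((r1+r2)/C) = asin(12/75) = 9.2069°
wrap1 = wrap2 = π + 2β = 198.4138°

wrap2=198.41_deg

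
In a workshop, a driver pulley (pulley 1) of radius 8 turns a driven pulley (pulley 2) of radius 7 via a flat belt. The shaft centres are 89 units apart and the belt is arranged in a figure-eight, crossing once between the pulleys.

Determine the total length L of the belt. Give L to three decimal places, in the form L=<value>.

L=227.658

crossed belt: β = asin((r1+r2)/C) = asin(15/89) = 9.7029°
wrap1 = wrap2 = π + 2β = 199.4058°
tangent length = C·cosβ = 87.7268
L = (r1+r2)·wrap + 2·C·cosβ = 15·3.4803 + 2·87.7268 = 227.6580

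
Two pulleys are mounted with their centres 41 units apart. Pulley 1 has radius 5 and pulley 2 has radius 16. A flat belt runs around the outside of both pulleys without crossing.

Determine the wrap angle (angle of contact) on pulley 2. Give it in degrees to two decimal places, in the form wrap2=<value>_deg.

open belt: β = asin((r2−r1)/C) = asin(11/41) = 15.5627°
wrap1 = π − 2β = 148.8746°
wrap2 = π + 2β = 211.1254°

wrap2=211.13_deg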